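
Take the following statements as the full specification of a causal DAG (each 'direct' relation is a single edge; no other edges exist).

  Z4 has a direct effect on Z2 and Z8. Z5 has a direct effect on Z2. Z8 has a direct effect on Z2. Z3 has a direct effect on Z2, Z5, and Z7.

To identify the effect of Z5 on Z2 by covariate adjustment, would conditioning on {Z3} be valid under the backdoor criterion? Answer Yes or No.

Yes

Backdoor paths from Z5 to Z2 (paths whose first edge points into Z5):
  P1: Z5 <- Z3 -> Z2
Condition 1 (no descendant of Z5 in the set): holds — descendants of Z5 are {Z2}; none are in {Z3}.
Condition 2 (every backdoor path blocked by {Z3}):
  P1: blocked at fork node Z3 ∈ conditioning set.
{Z3} satisfies the backdoor criterion.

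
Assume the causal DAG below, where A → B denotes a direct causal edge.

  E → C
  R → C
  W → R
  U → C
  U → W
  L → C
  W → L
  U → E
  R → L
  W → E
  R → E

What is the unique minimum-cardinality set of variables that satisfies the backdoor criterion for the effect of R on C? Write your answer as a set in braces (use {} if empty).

{W}

Variables eligible for adjustment (non-descendants of R, excluding R and C): {U, W}.
Backdoor paths from R to C:
  P1: R <- W <- U -> E -> C
  P2: R <- W <- U -> C
  P3: R <- W -> E <- U -> C
  P4: R <- W -> E -> C
  P5: R <- W -> L -> C
The empty set is not sufficient: P1 (R <- W <- U -> E -> C) has no collider blocking it and no conditioned non-collider, so it is open.
Try {W}:
  P1: blocked at chain node W ∈ conditioning set.
  P2: blocked at chain node W ∈ conditioning set.
  P3: blocked at fork node W ∈ conditioning set.
  P4: blocked at fork node W ∈ conditioning set.
  P5: blocked at fork node W ∈ conditioning set.
{W} contains no descendant of R and blocks every backdoor path.
No other singleton works — e.g. {U} leaves P4 open — so {W} is the unique smallest valid adjustment set.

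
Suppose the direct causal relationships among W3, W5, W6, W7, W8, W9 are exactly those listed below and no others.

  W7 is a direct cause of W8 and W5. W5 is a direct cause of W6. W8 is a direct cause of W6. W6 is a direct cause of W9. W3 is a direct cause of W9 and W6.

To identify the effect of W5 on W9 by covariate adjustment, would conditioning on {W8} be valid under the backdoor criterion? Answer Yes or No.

Yes

Backdoor paths from W5 to W9 (paths whose first edge points into W5):
  P1: W5 <- W7 -> W8 -> W6 <- W3 -> W9
  P2: W5 <- W7 -> W8 -> W6 -> W9
Condition 1 (no descendant of W5 in the set): holds — descendants of W5 are {W6, W9}; none are in {W8}.
Condition 2 (every backdoor path blocked by {W8}):
  P1: blocked at chain node W8 ∈ conditioning set.
  P2: blocked at chain node W8 ∈ conditioning set.
{W8} satisfies the backdoor criterion.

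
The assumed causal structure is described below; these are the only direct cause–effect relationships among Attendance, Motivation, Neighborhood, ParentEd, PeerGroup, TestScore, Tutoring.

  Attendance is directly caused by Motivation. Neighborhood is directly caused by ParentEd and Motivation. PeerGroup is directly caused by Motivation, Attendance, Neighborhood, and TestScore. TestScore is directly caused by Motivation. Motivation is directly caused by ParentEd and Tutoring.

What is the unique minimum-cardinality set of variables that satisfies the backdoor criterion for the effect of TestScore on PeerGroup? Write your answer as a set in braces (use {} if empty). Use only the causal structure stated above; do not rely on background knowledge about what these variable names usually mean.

Variables eligible for adjustment (non-descendants of TestScore, excluding TestScore and PeerGroup): {Attendance, Motivation, Neighborhood, ParentEd, Tutoring}.
Backdoor paths from TestScore to PeerGroup:
  P1: TestScore <- Motivation <- ParentEd -> Neighborhood -> PeerGroup
  P2: TestScore <- Motivation -> Attendance -> PeerGroup
  P3: TestScore <- Motivation -> Neighborhood -> PeerGroup
  P4: TestScore <- Motivation -> PeerGroup
The empty set is not sufficient: P1 (TestScore <- Motivation <- ParentEd -> Neighborhood -> PeerGroup) has no collider blocking it and no conditioned non-collider, so it is open.
Try {Motivation}:
  P1: blocked at chain node Motivation ∈ conditioning set.
  P2: blocked at fork node Motivation ∈ conditioning set.
  P3: blocked at fork node Motivation ∈ conditioning set.
  P4: blocked at fork node Motivation ∈ conditioning set.
{Motivation} contains no descendant of TestScore and blocks every backdoor path.
No other singleton works — e.g. {ParentEd} leaves P2 open — so {Motivation} is the unique smallest valid adjustment set.

{Motivation}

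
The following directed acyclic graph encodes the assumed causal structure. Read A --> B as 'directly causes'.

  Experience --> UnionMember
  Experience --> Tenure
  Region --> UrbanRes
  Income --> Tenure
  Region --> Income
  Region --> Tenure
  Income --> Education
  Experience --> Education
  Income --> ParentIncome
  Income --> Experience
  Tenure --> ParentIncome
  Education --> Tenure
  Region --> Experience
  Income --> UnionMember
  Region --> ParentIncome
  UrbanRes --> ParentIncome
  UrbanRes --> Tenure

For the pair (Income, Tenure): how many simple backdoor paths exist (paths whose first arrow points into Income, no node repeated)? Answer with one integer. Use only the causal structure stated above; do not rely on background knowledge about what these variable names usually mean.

7

A backdoor path from Income to Tenure is any simple undirected path whose first edge points into Income (i.e. leaves Income via a parent).
Parents of Income: {Region}.
Enumerating:
  P1: Income <- Region -> Experience -> Education -> Tenure
  P2: Income <- Region -> Experience -> Tenure
  P3: Income <- Region -> UrbanRes -> Tenure
  P4: Income <- Region -> UrbanRes -> ParentIncome <- Tenure
  P5: Income <- Region -> Tenure
  P6: Income <- Region -> ParentIncome <- UrbanRes -> Tenure
  P7: Income <- Region -> ParentIncome <- Tenure
That exhausts the simple backdoor paths. Count: 7.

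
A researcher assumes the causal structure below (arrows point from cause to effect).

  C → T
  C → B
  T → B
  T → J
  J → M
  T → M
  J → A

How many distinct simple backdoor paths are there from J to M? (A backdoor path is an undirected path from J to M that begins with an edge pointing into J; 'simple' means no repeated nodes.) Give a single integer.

A backdoor path from J to M is any simple undirected path whose first edge points into J (i.e. leaves J via a parent).
Parents of J: {T}.
Enumerating:
  P1: J <- T -> M
That exhausts the simple backdoor paths. Count: 1.

1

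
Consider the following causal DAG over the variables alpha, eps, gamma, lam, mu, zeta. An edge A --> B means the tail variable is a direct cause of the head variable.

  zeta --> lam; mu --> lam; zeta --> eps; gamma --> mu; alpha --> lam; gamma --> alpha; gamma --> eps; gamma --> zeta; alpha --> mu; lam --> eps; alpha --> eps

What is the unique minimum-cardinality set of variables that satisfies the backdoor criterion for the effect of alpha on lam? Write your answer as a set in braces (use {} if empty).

{gamma}

Variables eligible for adjustment (non-descendants of alpha, excluding alpha and lam): {gamma, zeta}.
Backdoor paths from alpha to lam:
  P1: alpha <- gamma -> mu -> lam
  P2: alpha <- gamma -> zeta -> lam
  P3: alpha <- gamma -> zeta -> eps <- lam
  P4: alpha <- gamma -> eps <- zeta -> lam
  P5: alpha <- gamma -> eps <- lam
The empty set is not sufficient: P1 (alpha <- gamma -> mu -> lam) has no collider blocking it and no conditioned non-collider, so it is open.
Try {gamma}:
  P1: blocked at fork node gamma ∈ conditioning set.
  P2: blocked at fork node gamma ∈ conditioning set.
  P3: blocked at fork node gamma ∈ conditioning set.
  P4: blocked at fork node gamma ∈ conditioning set.
  P5: blocked at fork node gamma ∈ conditioning set.
{gamma} contains no descendant of alpha and blocks every backdoor path.
No other singleton works — e.g. {zeta} leaves P1 open — so {gamma} is the unique smallest valid adjustment set.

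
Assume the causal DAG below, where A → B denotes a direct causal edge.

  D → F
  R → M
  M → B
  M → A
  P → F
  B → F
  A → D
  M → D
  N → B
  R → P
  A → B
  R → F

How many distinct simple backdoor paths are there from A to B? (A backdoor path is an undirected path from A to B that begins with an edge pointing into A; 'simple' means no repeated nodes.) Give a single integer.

4

A backdoor path from A to B is any simple undirected path whose first edge points into A (i.e. leaves A via a parent).
Parents of A: {M}.
Enumerating:
  P1: A <- M <- R -> P -> F <- B
  P2: A <- M <- R -> F <- B
  P3: A <- M -> D -> F <- B
  P4: A <- M -> B
That exhausts the simple backdoor paths. Count: 4.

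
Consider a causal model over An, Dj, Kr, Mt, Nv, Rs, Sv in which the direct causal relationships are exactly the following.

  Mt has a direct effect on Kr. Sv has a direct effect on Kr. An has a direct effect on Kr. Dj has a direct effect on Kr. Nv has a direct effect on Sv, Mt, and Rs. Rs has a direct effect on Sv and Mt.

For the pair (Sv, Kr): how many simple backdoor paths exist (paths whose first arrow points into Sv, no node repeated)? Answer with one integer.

4

A backdoor path from Sv to Kr is any simple undirected path whose first edge points into Sv (i.e. leaves Sv via a parent).
Parents of Sv: {Nv, Rs}.
Enumerating:
  P1: Sv <- Nv -> Rs -> Mt -> Kr
  P2: Sv <- Nv -> Mt -> Kr
  P3: Sv <- Rs <- Nv -> Mt -> Kr
  P4: Sv <- Rs -> Mt -> Kr
That exhausts the simple backdoor paths. Count: 4.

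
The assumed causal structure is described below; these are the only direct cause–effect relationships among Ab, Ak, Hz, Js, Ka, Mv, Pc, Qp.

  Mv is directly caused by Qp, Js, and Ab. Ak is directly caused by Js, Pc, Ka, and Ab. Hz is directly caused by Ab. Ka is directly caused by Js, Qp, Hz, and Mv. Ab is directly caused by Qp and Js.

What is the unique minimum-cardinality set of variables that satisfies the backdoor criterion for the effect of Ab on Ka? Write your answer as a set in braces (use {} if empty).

Variables eligible for adjustment (non-descendants of Ab, excluding Ab and Ka): {Js, Pc, Qp}.
Backdoor paths from Ab to Ka:
  P1: Ab <- Js -> Mv <- Qp -> Ka
  P2: Ab <- Js -> Mv -> Ka
  P3: Ab <- Js -> Ka
  P4: Ab <- Js -> Ak <- Ka
  P5: Ab <- Qp -> Mv <- Js -> Ka
  P6: Ab <- Qp -> Mv <- Js -> Ak <- Ka
  P7: Ab <- Qp -> Mv -> Ka
  P8: Ab <- Qp -> Ka
The empty set is not sufficient: P2 (Ab <- Js -> Mv -> Ka) has no collider blocking it and no conditioned non-collider, so it is open.
Try {Js, Qp}:
  P1: blocked at fork node Js ∈ conditioning set.
  P2: blocked at fork node Js ∈ conditioning set.
  P3: blocked at fork node Js ∈ conditioning set.
  P4: blocked at fork node Js ∈ conditioning set.
  P5: blocked at fork node Qp ∈ conditioning set.
  P6: blocked at fork node Qp ∈ conditioning set.
  P7: blocked at fork node Qp ∈ conditioning set.
  P8: blocked at fork node Qp ∈ conditioning set.
{Js, Qp} contains no descendant of Ab and blocks every backdoor path.
Every element of {Js, Qp} is needed (dropping Js leaves P2 open; dropping Qp leaves P7 open), so no proper subset is valid.
Among all size-2 subsets of the eligible variables, only {Js, Qp} blocks every backdoor path, so it is the unique smallest valid adjustment set.

{Js, Qp}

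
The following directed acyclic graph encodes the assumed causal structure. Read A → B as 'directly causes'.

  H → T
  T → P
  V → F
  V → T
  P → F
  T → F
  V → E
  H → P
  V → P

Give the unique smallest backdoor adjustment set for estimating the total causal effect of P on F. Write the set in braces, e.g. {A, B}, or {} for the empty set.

{T, V}

Variables eligible for adjustment (non-descendants of P, excluding P and F): {E, H, T, V}.
Backdoor paths from P to F:
  P1: P <- V -> T -> F
  P2: P <- V -> F
  P3: P <- H -> T <- V -> F
  P4: P <- H -> T -> F
  P5: P <- T <- V -> F
  P6: P <- T -> F
The empty set is not sufficient: P1 (P <- V -> T -> F) has no collider blocking it and no conditioned non-collider, so it is open.
Try {T, V}:
  P1: blocked at fork node V ∈ conditioning set.
  P2: blocked at fork node V ∈ conditioning set.
  P3: blocked at fork node V ∈ conditioning set.
  P4: blocked at chain node T ∈ conditioning set.
  P5: blocked at chain node T ∈ conditioning set.
  P6: blocked at fork node T ∈ conditioning set.
{T, V} contains no descendant of P and blocks every backdoor path.
Every element of {T, V} is needed (dropping T leaves P4 open; dropping V leaves P2 open), so no proper subset is valid.
Among all size-2 subsets of the eligible variables, only {T, V} blocks every backdoor path, so it is the unique smallest valid adjustment set.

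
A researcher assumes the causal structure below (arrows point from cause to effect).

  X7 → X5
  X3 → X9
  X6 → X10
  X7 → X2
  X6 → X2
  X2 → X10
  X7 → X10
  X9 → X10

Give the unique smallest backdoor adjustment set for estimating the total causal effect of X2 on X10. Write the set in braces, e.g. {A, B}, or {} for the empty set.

Variables eligible for adjustment (non-descendants of X2, excluding X2 and X10): {X3, X5, X6, X7, X9}.
Backdoor paths from X2 to X10:
  P1: X2 <- X7 -> X10
  P2: X2 <- X6 -> X10
The empty set is not sufficient: P1 (X2 <- X7 -> X10) has no collider blocking it and no conditioned non-collider, so it is open.
Try {X6, X7}:
  P1: blocked at fork node X7 ∈ conditioning set.
  P2: blocked at fork node X6 ∈ conditioning set.
{X6, X7} contains no descendant of X2 and blocks every backdoor path.
Every element of {X6, X7} is needed (dropping X6 leaves P2 open; dropping X7 leaves P1 open), so no proper subset is valid.
Among all size-2 subsets of the eligible variables, only {X6, X7} blocks every backdoor path, so it is the unique smallest valid adjustment set.

{X6, X7}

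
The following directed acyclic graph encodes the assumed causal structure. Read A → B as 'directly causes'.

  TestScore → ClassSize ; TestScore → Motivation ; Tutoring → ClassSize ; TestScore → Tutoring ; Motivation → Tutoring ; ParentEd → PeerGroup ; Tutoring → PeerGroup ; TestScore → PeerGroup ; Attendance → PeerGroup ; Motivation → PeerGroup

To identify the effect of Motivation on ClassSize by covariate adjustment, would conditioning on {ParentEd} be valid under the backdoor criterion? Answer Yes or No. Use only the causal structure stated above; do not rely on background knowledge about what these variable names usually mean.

Backdoor paths from Motivation to ClassSize (paths whose first edge points into Motivation):
  P1: Motivation <- TestScore -> Tutoring -> ClassSize
  P2: Motivation <- TestScore -> PeerGroup <- Tutoring -> ClassSize
  P3: Motivation <- TestScore -> ClassSize
Condition 1 (no descendant of Motivation in the set): holds — descendants of Motivation are {ClassSize, PeerGroup, Tutoring}; none are in {ParentEd}.
Condition 2 (every backdoor path blocked by {ParentEd}):
  P1: open — no interior node is in the conditioning set.
  P2: blocked at collider PeerGroup (neither it nor any descendant is in the conditioning set).
  P3: open — no interior node is in the conditioning set.
{ParentEd} does not satisfy the backdoor criterion.

No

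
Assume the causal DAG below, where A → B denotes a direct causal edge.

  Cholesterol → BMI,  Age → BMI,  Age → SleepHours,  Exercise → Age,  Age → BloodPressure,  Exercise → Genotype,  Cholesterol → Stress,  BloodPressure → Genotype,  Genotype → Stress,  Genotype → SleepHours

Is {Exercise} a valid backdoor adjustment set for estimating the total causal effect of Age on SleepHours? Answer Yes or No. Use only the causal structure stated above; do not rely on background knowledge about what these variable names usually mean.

Yes

Backdoor paths from Age to SleepHours (paths whose first edge points into Age):
  P1: Age <- Exercise -> Genotype -> SleepHours
Condition 1 (no descendant of Age in the set): holds — descendants of Age are {BMI, BloodPressure, Genotype, SleepHours, Stress}; none are in {Exercise}.
Condition 2 (every backdoor path blocked by {Exercise}):
  P1: blocked at fork node Exercise ∈ conditioning set.
{Exercise} satisfies the backdoor criterion.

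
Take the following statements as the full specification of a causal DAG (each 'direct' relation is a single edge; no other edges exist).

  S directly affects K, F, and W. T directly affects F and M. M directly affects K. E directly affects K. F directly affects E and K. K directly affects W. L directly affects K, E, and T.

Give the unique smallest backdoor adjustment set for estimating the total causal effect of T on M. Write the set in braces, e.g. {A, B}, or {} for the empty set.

{}

Variables eligible for adjustment (non-descendants of T, excluding T and M): {L, S}.
Backdoor paths from T to M:
  P1: T <- L -> E <- F <- S -> K <- M
  P2: T <- L -> E <- F <- S -> W <- K <- M
  P3: T <- L -> E <- F -> K <- M
  P4: T <- L -> E -> K <- M
  P5: T <- L -> K <- M
Each backdoor path contains an unconditioned collider, so every path is already blocked with the empty conditioning set:
  P1: blocked at collider E (neither it nor any descendant is in the conditioning set).
  P2: blocked at collider E (neither it nor any descendant is in the conditioning set).
  P3: blocked at collider E (neither it nor any descendant is in the conditioning set).
  P4: blocked at collider K (neither it nor any descendant is in the conditioning set).
  P5: blocked at collider K (neither it nor any descendant is in the conditioning set).
The empty set is therefore the unique smallest valid set.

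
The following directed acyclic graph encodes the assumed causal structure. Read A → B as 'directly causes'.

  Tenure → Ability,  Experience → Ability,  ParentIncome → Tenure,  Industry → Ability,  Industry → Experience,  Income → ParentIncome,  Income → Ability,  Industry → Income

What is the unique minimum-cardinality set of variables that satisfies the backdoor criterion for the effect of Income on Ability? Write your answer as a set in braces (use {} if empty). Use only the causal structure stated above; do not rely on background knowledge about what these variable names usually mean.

{Industry}

Variables eligible for adjustment (non-descendants of Income, excluding Income and Ability): {Experience, Industry}.
Backdoor paths from Income to Ability:
  P1: Income <- Industry -> Experience -> Ability
  P2: Income <- Industry -> Ability
The empty set is not sufficient: P1 (Income <- Industry -> Experience -> Ability) has no collider blocking it and no conditioned non-collider, so it is open.
Try {Industry}:
  P1: blocked at fork node Industry ∈ conditioning set.
  P2: blocked at fork node Industry ∈ conditioning set.
{Industry} contains no descendant of Income and blocks every backdoor path.
No other singleton works — e.g. {Experience} leaves P2 open — so {Industry} is the unique smallest valid adjustment set.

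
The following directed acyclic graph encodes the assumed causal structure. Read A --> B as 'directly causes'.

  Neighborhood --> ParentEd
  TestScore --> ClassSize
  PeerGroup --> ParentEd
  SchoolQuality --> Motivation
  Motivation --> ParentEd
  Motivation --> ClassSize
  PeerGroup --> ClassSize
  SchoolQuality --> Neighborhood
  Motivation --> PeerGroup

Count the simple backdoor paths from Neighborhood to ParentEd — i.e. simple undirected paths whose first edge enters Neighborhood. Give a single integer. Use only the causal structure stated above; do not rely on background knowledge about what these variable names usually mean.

3

A backdoor path from Neighborhood to ParentEd is any simple undirected path whose first edge points into Neighborhood (i.e. leaves Neighborhood via a parent).
Parents of Neighborhood: {SchoolQuality}.
Enumerating:
  P1: Neighborhood <- SchoolQuality -> Motivation -> PeerGroup -> ParentEd
  P2: Neighborhood <- SchoolQuality -> Motivation -> ClassSize <- PeerGroup -> ParentEd
  P3: Neighborhood <- SchoolQuality -> Motivation -> ParentEd
That exhausts the simple backdoor paths. Count: 3.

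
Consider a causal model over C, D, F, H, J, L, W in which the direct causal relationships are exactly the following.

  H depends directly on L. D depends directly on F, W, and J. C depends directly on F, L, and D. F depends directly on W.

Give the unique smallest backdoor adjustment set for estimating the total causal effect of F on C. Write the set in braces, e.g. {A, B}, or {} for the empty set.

{W}

Variables eligible for adjustment (non-descendants of F, excluding F and C): {H, J, L, W}.
Backdoor paths from F to C:
  P1: F <- W -> D -> C
The empty set is not sufficient: P1 (F <- W -> D -> C) has no collider blocking it and no conditioned non-collider, so it is open.
Try {W}:
  P1: blocked at fork node W ∈ conditioning set.
{W} contains no descendant of F and blocks every backdoor path.
No other singleton works — e.g. {J} leaves P1 open — so {W} is the unique smallest valid adjustment set.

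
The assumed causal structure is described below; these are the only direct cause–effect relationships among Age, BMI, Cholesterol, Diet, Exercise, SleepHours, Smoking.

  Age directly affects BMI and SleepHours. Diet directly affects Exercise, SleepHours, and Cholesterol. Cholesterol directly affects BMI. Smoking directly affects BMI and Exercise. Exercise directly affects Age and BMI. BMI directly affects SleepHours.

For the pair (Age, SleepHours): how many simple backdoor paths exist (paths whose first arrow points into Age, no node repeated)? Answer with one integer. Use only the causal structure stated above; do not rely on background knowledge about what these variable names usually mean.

6

A backdoor path from Age to SleepHours is any simple undirected path whose first edge points into Age (i.e. leaves Age via a parent).
Parents of Age: {Exercise}.
Enumerating:
  P1: Age <- Exercise <- Smoking -> BMI <- Cholesterol <- Diet -> SleepHours
  P2: Age <- Exercise <- Smoking -> BMI -> SleepHours
  P3: Age <- Exercise <- Diet -> Cholesterol -> BMI -> SleepHours
  P4: Age <- Exercise <- Diet -> SleepHours
  P5: Age <- Exercise -> BMI <- Cholesterol <- Diet -> SleepHours
  P6: Age <- Exercise -> BMI -> SleepHours
That exhausts the simple backdoor paths. Count: 6.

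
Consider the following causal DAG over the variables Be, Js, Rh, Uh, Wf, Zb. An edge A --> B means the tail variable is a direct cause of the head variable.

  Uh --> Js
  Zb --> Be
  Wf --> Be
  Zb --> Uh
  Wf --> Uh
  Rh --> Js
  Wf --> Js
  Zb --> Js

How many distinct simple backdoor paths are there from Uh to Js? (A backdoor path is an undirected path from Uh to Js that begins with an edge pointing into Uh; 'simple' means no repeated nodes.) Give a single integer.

A backdoor path from Uh to Js is any simple undirected path whose first edge points into Uh (i.e. leaves Uh via a parent).
Parents of Uh: {Wf, Zb}.
Enumerating:
  P1: Uh <- Wf -> Be <- Zb -> Js
  P2: Uh <- Wf -> Js
  P3: Uh <- Zb -> Be <- Wf -> Js
  P4: Uh <- Zb -> Js
That exhausts the simple backdoor paths. Count: 4.

4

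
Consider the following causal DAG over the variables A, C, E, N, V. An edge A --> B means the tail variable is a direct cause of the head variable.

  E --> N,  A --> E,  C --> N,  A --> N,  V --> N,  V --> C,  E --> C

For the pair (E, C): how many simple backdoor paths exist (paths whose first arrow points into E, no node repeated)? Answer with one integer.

A backdoor path from E to C is any simple undirected path whose first edge points into E (i.e. leaves E via a parent).
Parents of E: {A}.
Enumerating:
  P1: E <- A -> N <- V -> C
  P2: E <- A -> N <- C
That exhausts the simple backdoor paths. Count: 2.

2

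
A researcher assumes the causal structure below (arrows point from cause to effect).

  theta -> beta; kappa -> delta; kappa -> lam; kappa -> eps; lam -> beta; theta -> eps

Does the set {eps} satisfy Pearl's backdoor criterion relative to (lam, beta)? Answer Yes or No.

Backdoor paths from lam to beta (paths whose first edge points into lam):
  P1: lam <- kappa -> eps <- theta -> beta
Condition 1 (no descendant of lam in the set): holds — descendants of lam are {beta}; none are in {eps}.
Condition 2 (every backdoor path blocked by {eps}):
  P1: open — collider(s) eps are conditioned on (or have a conditioned descendant) and no non-collider on the path is in the set.
{eps} does not satisfy the backdoor criterion.

No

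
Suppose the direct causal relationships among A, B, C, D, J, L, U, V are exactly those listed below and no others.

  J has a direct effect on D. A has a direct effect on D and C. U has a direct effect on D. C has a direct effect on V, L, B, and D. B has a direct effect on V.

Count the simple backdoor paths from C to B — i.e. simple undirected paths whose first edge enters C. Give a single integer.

A backdoor path from C to B is any simple undirected path whose first edge points into C (i.e. leaves C via a parent).
Parents of C: {A}.
No simple path from any parent of C reaches B without revisiting C, so there are no backdoor paths.

0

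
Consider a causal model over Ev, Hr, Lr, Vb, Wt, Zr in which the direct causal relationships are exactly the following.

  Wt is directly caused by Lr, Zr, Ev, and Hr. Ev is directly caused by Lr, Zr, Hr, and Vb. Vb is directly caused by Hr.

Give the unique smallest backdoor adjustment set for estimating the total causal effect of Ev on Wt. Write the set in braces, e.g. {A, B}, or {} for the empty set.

{Hr, Lr, Zr}

Variables eligible for adjustment (non-descendants of Ev, excluding Ev and Wt): {Hr, Lr, Vb, Zr}.
Backdoor paths from Ev to Wt:
  P1: Ev <- Hr -> Wt
  P2: Ev <- Zr -> Wt
  P3: Ev <- Vb <- Hr -> Wt
  P4: Ev <- Lr -> Wt
The empty set is not sufficient: P1 (Ev <- Hr -> Wt) has no collider blocking it and no conditioned non-collider, so it is open.
Try {Hr, Lr, Zr}:
  P1: blocked at fork node Hr ∈ conditioning set.
  P2: blocked at fork node Zr ∈ conditioning set.
  P3: blocked at fork node Hr ∈ conditioning set.
  P4: blocked at fork node Lr ∈ conditioning set.
{Hr, Lr, Zr} contains no descendant of Ev and blocks every backdoor path.
Every element of {Hr, Lr, Zr} is needed (dropping Hr leaves P1 open; dropping Lr leaves P4 open; dropping Zr leaves P2 open), so no proper subset is valid.
Among all size-3 subsets of the eligible variables, only {Hr, Lr, Zr} blocks every backdoor path, so it is the unique smallest valid adjustment set.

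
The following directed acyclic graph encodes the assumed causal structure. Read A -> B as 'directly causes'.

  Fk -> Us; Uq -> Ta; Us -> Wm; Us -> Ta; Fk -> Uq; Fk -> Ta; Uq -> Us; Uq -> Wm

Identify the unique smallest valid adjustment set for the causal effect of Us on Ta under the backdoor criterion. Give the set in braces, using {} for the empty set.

{Fk, Uq}

Variables eligible for adjustment (non-descendants of Us, excluding Us and Ta): {Fk, Uq}.
Backdoor paths from Us to Ta:
  P1: Us <- Fk -> Uq -> Ta
  P2: Us <- Fk -> Ta
  P3: Us <- Uq <- Fk -> Ta
  P4: Us <- Uq -> Ta
The empty set is not sufficient: P1 (Us <- Fk -> Uq -> Ta) has no collider blocking it and no conditioned non-collider, so it is open.
Try {Fk, Uq}:
  P1: blocked at fork node Fk ∈ conditioning set.
  P2: blocked at fork node Fk ∈ conditioning set.
  P3: blocked at chain node Uq ∈ conditioning set.
  P4: blocked at fork node Uq ∈ conditioning set.
{Fk, Uq} contains no descendant of Us and blocks every backdoor path.
Every element of {Fk, Uq} is needed (dropping Fk leaves P2 open; dropping Uq leaves P4 open), so no proper subset is valid.
Among all size-2 subsets of the eligible variables, only {Fk, Uq} blocks every backdoor path, so it is the unique smallest valid adjustment set.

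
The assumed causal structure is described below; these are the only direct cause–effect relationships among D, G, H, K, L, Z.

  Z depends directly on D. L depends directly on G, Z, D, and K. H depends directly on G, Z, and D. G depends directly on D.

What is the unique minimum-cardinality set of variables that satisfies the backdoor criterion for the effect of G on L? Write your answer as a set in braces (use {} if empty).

{D}

Variables eligible for adjustment (non-descendants of G, excluding G and L): {D, K, Z}.
Backdoor paths from G to L:
  P1: G <- D -> Z -> L
  P2: G <- D -> L
  P3: G <- D -> H <- Z -> L
The empty set is not sufficient: P1 (G <- D -> Z -> L) has no collider blocking it and no conditioned non-collider, so it is open.
Try {D}:
  P1: blocked at fork node D ∈ conditioning set.
  P2: blocked at fork node D ∈ conditioning set.
  P3: blocked at fork node D ∈ conditioning set.
{D} contains no descendant of G and blocks every backdoor path.
No other singleton works — e.g. {Z} leaves P2 open — so {D} is the unique smallest valid adjustment set.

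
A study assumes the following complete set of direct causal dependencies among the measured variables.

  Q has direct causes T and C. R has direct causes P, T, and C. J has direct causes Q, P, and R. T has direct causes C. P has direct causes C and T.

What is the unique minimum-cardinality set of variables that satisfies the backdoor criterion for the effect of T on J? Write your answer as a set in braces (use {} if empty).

{C}

Variables eligible for adjustment (non-descendants of T, excluding T and J): {C}.
Backdoor paths from T to J:
  P1: T <- C -> P -> R -> J
  P2: T <- C -> P -> J
  P3: T <- C -> R <- P -> J
  P4: T <- C -> R -> J
  P5: T <- C -> Q -> J
The empty set is not sufficient: P1 (T <- C -> P -> R -> J) has no collider blocking it and no conditioned non-collider, so it is open.
Try {C}:
  P1: blocked at fork node C ∈ conditioning set.
  P2: blocked at fork node C ∈ conditioning set.
  P3: blocked at fork node C ∈ conditioning set.
  P4: blocked at fork node C ∈ conditioning set.
  P5: blocked at fork node C ∈ conditioning set.
{C} contains no descendant of T and blocks every backdoor path.
{C} is the unique smallest valid adjustment set.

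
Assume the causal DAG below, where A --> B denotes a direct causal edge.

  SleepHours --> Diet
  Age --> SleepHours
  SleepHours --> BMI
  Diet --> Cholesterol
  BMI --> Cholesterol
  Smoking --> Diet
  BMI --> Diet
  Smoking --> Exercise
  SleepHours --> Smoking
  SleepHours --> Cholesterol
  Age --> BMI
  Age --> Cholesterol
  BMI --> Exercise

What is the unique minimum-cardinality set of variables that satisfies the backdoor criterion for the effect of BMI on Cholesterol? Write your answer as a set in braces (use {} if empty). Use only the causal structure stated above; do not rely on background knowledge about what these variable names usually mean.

{Age, SleepHours}

Variables eligible for adjustment (non-descendants of BMI, excluding BMI and Cholesterol): {Age, SleepHours, Smoking}.
Backdoor paths from BMI to Cholesterol:
  P1: BMI <- Age -> SleepHours -> Smoking -> Diet -> Cholesterol
  P2: BMI <- Age -> SleepHours -> Diet -> Cholesterol
  P3: BMI <- Age -> SleepHours -> Cholesterol
  P4: BMI <- Age -> Cholesterol
  P5: BMI <- SleepHours <- Age -> Cholesterol
  P6: BMI <- SleepHours -> Smoking -> Diet -> Cholesterol
  P7: BMI <- SleepHours -> Diet -> Cholesterol
  P8: BMI <- SleepHours -> Cholesterol
The empty set is not sufficient: P1 (BMI <- Age -> SleepHours -> Smoking -> Diet -> Cholesterol) has no collider blocking it and no conditioned non-collider, so it is open.
Try {Age, SleepHours}:
  P1: blocked at fork node Age ∈ conditioning set.
  P2: blocked at fork node Age ∈ conditioning set.
  P3: blocked at fork node Age ∈ conditioning set.
  P4: blocked at fork node Age ∈ conditioning set.
  P5: blocked at chain node SleepHours ∈ conditioning set.
  P6: blocked at fork node SleepHours ∈ conditioning set.
  P7: blocked at fork node SleepHours ∈ conditioning set.
  P8: blocked at fork node SleepHours ∈ conditioning set.
{Age, SleepHours} contains no descendant of BMI and blocks every backdoor path.
Every element of {Age, SleepHours} is needed (dropping Age leaves P4 open; dropping SleepHours leaves P6 open), so no proper subset is valid.
Among all size-2 subsets of the eligible variables, only {Age, SleepHours} blocks every backdoor path, so it is the unique smallest valid adjustment set.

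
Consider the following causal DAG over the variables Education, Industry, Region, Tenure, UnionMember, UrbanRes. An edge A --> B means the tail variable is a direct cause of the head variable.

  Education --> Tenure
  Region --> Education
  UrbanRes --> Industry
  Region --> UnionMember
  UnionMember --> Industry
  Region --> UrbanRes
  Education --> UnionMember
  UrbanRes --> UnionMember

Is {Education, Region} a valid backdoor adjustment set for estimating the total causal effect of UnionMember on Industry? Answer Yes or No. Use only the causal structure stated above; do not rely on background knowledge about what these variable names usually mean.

Backdoor paths from UnionMember to Industry (paths whose first edge points into UnionMember):
  P1: UnionMember <- Region -> UrbanRes -> Industry
  P2: UnionMember <- Education <- Region -> UrbanRes -> Industry
  P3: UnionMember <- UrbanRes -> Industry
Condition 1 (no descendant of UnionMember in the set): holds — descendants of UnionMember are {Industry}; none are in {Education, Region}.
Condition 2 (every backdoor path blocked by {Education, Region}):
  P1: blocked at fork node Region ∈ conditioning set.
  P2: blocked at chain node Education ∈ conditioning set.
  P3: open — no interior node is in the conditioning set.
{Education, Region} does not satisfy the backdoor criterion.

No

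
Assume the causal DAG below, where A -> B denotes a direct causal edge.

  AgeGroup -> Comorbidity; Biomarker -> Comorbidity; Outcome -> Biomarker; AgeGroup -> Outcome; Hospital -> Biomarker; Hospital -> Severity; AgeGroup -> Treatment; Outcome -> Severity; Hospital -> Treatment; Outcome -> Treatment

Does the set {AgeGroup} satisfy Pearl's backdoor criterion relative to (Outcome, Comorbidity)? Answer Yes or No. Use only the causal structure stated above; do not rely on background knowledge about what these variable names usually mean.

Backdoor paths from Outcome to Comorbidity (paths whose first edge points into Outcome):
  P1: Outcome <- AgeGroup -> Treatment <- Hospital -> Biomarker -> Comorbidity
  P2: Outcome <- AgeGroup -> Comorbidity
Condition 1 (no descendant of Outcome in the set): holds — descendants of Outcome are {Biomarker, Comorbidity, Severity, Treatment}; none are in {AgeGroup}.
Condition 2 (every backdoor path blocked by {AgeGroup}):
  P1: blocked at fork node AgeGroup ∈ conditioning set.
  P2: blocked at fork node AgeGroup ∈ conditioning set.
{AgeGroup} satisfies the backdoor criterion.

Yes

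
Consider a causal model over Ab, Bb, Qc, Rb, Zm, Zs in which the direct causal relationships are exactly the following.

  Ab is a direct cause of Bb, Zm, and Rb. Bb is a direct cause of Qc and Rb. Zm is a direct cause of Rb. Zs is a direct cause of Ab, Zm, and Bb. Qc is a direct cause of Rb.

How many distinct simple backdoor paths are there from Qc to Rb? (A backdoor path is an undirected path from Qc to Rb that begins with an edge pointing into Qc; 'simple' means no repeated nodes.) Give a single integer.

8

A backdoor path from Qc to Rb is any simple undirected path whose first edge points into Qc (i.e. leaves Qc via a parent).
Parents of Qc: {Bb}.
Enumerating:
  P1: Qc <- Bb <- Zs -> Ab -> Zm -> Rb
  P2: Qc <- Bb <- Zs -> Ab -> Rb
  P3: Qc <- Bb <- Zs -> Zm <- Ab -> Rb
  P4: Qc <- Bb <- Zs -> Zm -> Rb
  P5: Qc <- Bb <- Ab <- Zs -> Zm -> Rb
  P6: Qc <- Bb <- Ab -> Zm -> Rb
  P7: Qc <- Bb <- Ab -> Rb
  P8: Qc <- Bb -> Rb
That exhausts the simple backdoor paths. Count: 8.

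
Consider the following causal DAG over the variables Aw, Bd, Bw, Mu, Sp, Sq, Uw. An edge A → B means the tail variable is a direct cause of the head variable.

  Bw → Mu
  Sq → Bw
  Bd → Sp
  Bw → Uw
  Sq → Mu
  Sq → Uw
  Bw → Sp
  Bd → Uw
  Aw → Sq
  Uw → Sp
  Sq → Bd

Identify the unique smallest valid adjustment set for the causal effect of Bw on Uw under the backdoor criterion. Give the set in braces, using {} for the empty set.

Variables eligible for adjustment (non-descendants of Bw, excluding Bw and Uw): {Aw, Bd, Sq}.
Backdoor paths from Bw to Uw:
  P1: Bw <- Sq -> Bd -> Uw
  P2: Bw <- Sq -> Bd -> Sp <- Uw
  P3: Bw <- Sq -> Uw
The empty set is not sufficient: P1 (Bw <- Sq -> Bd -> Uw) has no collider blocking it and no conditioned non-collider, so it is open.
Try {Sq}:
  P1: blocked at fork node Sq ∈ conditioning set.
  P2: blocked at fork node Sq ∈ conditioning set.
  P3: blocked at fork node Sq ∈ conditioning set.
{Sq} contains no descendant of Bw and blocks every backdoor path.
No other singleton works — e.g. {Aw} leaves P1 open — so {Sq} is the unique smallest valid adjustment set.

{Sq}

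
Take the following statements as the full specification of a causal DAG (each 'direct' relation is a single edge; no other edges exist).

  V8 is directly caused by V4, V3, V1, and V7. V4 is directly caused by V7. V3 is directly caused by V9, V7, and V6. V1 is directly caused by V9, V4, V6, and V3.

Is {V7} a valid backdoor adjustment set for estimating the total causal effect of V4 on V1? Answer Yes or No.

Backdoor paths from V4 to V1 (paths whose first edge points into V4):
  P1: V4 <- V7 -> V3 <- V9 -> V1
  P2: V4 <- V7 -> V3 <- V6 -> V1
  P3: V4 <- V7 -> V3 -> V1
  P4: V4 <- V7 -> V3 -> V8 <- V1
  P5: V4 <- V7 -> V8 <- V3 <- V9 -> V1
  P6: V4 <- V7 -> V8 <- V3 <- V6 -> V1
  P7: V4 <- V7 -> V8 <- V3 -> V1
  P8: V4 <- V7 -> V8 <- V1
Condition 1 (no descendant of V4 in the set): holds — descendants of V4 are {V1, V8}; none are in {V7}.
Condition 2 (every backdoor path blocked by {V7}):
  P1: blocked at fork node V7 ∈ conditioning set.
  P2: blocked at fork node V7 ∈ conditioning set.
  P3: blocked at fork node V7 ∈ conditioning set.
  P4: blocked at fork node V7 ∈ conditioning set.
  P5: blocked at fork node V7 ∈ conditioning set.
  P6: blocked at fork node V7 ∈ conditioning set.
  P7: blocked at fork node V7 ∈ conditioning set.
  P8: blocked at fork node V7 ∈ conditioning set.
{V7} satisfies the backdoor criterion.

Yes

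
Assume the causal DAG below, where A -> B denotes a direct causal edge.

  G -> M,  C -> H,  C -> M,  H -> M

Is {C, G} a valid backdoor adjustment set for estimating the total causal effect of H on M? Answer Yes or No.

Backdoor paths from H to M (paths whose first edge points into H):
  P1: H <- C -> M
Condition 1 (no descendant of H in the set): holds — descendants of H are {M}; none are in {C, G}.
Condition 2 (every backdoor path blocked by {C, G}):
  P1: blocked at fork node C ∈ conditioning set.
{C, G} satisfies the backdoor criterion.

Yes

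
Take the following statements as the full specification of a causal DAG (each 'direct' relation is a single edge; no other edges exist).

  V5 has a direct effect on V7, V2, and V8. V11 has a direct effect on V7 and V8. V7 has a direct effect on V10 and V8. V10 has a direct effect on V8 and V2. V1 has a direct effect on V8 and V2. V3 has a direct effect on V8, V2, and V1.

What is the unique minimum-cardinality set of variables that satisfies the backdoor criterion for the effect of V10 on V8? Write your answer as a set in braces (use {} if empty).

{V7}

Variables eligible for adjustment (non-descendants of V10, excluding V10 and V8): {V1, V11, V3, V5, V7}.
Backdoor paths from V10 to V8:
  P1: V10 <- V7 <- V5 -> V2 <- V3 -> V1 -> V8
  P2: V10 <- V7 <- V5 -> V2 <- V3 -> V8
  P3: V10 <- V7 <- V5 -> V2 <- V1 <- V3 -> V8
  P4: V10 <- V7 <- V5 -> V2 <- V1 -> V8
  P5: V10 <- V7 <- V5 -> V8
  P6: V10 <- V7 <- V11 -> V8
  P7: V10 <- V7 -> V8
The empty set is not sufficient: P5 (V10 <- V7 <- V5 -> V8) has no collider blocking it and no conditioned non-collider, so it is open.
Try {V7}:
  P1: blocked at chain node V7 ∈ conditioning set.
  P2: blocked at chain node V7 ∈ conditioning set.
  P3: blocked at chain node V7 ∈ conditioning set.
  P4: blocked at chain node V7 ∈ conditioning set.
  P5: blocked at chain node V7 ∈ conditioning set.
  P6: blocked at chain node V7 ∈ conditioning set.
  P7: blocked at fork node V7 ∈ conditioning set.
{V7} contains no descendant of V10 and blocks every backdoor path.
No other singleton works — e.g. {V5} leaves P6 open — so {V7} is the unique smallest valid adjustment set.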